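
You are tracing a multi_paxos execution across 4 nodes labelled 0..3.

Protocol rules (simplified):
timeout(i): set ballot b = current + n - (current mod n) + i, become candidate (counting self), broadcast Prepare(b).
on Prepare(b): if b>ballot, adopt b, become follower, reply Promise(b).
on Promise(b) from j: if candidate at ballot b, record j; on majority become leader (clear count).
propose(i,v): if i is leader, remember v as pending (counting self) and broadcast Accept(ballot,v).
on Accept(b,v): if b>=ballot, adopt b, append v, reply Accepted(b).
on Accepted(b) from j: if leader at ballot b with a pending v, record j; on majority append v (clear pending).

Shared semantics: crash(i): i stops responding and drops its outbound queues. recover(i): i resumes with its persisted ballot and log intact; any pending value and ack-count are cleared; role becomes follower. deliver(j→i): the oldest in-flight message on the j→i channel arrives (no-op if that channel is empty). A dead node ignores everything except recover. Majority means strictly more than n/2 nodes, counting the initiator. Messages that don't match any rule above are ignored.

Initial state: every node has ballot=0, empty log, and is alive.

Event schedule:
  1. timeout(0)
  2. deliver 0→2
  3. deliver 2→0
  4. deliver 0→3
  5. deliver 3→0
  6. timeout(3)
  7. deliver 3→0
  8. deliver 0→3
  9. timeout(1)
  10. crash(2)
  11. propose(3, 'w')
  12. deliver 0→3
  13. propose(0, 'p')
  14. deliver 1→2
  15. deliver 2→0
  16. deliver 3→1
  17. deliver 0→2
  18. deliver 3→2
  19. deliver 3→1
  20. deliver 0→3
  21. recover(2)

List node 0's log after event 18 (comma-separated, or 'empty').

after 1 — timeout(0): n0:cand/b4/[-]
after 2 — deliver 0→2: n2:foll/b4/[-]
after 3 — deliver 2→0: ·
after 4 — deliver 0→3: n3:foll/b4/[-]
after 5 — deliver 3→0: n0:lead/b4/[-]
after 6 — timeout(3): n3:cand/b11/[-]
after 7 — deliver 3→0: n0:foll/b11/[-]
after 8 — deliver 0→3: ·
after 9 — timeout(1): n1:cand/b5/[-]
after 10 — crash(2): n2:✗foll/b4/[-]
after 11 — propose(3,'w'): ·
after 12 — deliver 0→3: ·
after 13 — propose(0,'p'): ·
after 14 — deliver 1→2: ·
after 15 — deliver 2→0: ·
after 16 — deliver 3→1: n1:foll/b11/[-]
after 17 — deliver 0→2: ·
after 18 — deliver 3→2: ·

empty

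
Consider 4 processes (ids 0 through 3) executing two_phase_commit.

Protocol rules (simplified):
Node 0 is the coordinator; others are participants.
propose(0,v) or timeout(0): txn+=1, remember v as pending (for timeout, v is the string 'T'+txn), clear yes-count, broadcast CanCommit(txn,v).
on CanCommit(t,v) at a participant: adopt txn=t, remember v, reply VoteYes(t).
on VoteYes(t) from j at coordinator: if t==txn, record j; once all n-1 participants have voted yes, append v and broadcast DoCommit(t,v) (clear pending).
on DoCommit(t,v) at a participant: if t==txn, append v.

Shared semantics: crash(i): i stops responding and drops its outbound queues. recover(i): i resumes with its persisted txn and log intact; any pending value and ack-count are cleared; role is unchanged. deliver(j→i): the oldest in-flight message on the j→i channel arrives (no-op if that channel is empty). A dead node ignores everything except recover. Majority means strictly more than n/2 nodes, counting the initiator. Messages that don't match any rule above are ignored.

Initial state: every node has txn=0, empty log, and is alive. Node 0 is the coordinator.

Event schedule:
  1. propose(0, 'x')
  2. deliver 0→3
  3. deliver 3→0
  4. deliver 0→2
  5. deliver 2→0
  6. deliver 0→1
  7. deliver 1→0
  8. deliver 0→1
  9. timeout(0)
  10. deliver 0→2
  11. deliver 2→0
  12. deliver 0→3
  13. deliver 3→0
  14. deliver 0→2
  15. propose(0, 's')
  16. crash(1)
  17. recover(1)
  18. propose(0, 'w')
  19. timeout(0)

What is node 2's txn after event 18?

1. propose(0,'x'):  <0:coor t1 ->
2. deliver 0→3:  <3:part t1 ->
3. deliver 3→0:  nop
4. deliver 0→2:  <2:part t1 ->
5. deliver 2→0:  nop
6. deliver 0→1:  <1:part t1 ->
7. deliver 1→0:  <0:coor t1 x>
8. deliver 0→1:  <1:part t1 x>
9. timeout(0):  <0:coor t2 x>
10. deliver 0→2:  <2:part t1 x>
11. deliver 2→0:  nop
12. deliver 0→3:  <3:part t1 x>
13. deliver 3→0:  nop
14. deliver 0→2:  <2:part t2 x>
15. propose(0,'s'):  <0:coor t3 x>
16. crash(1):  <1:✗part t1 x>
17. recover(1):  <1:part t1 x>
18. propose(0,'w'):  <0:coor t4 x>

2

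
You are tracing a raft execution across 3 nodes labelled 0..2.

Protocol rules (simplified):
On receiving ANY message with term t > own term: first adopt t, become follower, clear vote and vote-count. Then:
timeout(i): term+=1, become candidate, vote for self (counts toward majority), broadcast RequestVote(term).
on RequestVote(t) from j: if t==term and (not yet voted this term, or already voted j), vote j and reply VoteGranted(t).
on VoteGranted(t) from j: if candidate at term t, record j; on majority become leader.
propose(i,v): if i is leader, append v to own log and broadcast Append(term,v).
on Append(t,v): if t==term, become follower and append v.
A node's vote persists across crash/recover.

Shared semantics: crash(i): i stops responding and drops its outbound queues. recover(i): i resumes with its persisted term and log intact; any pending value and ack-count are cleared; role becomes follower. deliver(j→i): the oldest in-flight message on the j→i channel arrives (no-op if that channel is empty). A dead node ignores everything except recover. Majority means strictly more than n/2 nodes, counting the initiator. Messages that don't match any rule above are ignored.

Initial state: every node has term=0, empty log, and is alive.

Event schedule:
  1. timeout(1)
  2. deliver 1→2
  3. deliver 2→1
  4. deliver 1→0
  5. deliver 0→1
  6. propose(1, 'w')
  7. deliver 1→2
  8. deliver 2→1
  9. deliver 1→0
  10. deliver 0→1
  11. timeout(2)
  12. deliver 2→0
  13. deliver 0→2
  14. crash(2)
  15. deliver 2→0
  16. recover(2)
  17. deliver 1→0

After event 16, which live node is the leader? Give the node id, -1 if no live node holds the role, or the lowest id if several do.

1

e1 timeout(1): 1[cand,t=1,-]
e2 deliver 1→2: 2[foll,t=1,-]
e3 deliver 2→1: 1[lead,t=1,-]
e4 deliver 1→0: 0[foll,t=1,-]
e5 deliver 0→1: ·
e6 propose(1,'w'): 1[lead,t=1,w]
e7 deliver 1→2: 2[foll,t=1,w]
e8 deliver 2→1: ·
e9 deliver 1→0: 0[foll,t=1,w]
e10 deliver 0→1: ·
e11 timeout(2): 2[cand,t=2,w]
e12 deliver 2→0: 0[foll,t=2,w]
e13 deliver 0→2: 2[lead,t=2,w]
e14 crash(2): 2[✗lead,t=2,w]
e15 deliver 2→0: ·
e16 recover(2): 2[foll,t=2,w]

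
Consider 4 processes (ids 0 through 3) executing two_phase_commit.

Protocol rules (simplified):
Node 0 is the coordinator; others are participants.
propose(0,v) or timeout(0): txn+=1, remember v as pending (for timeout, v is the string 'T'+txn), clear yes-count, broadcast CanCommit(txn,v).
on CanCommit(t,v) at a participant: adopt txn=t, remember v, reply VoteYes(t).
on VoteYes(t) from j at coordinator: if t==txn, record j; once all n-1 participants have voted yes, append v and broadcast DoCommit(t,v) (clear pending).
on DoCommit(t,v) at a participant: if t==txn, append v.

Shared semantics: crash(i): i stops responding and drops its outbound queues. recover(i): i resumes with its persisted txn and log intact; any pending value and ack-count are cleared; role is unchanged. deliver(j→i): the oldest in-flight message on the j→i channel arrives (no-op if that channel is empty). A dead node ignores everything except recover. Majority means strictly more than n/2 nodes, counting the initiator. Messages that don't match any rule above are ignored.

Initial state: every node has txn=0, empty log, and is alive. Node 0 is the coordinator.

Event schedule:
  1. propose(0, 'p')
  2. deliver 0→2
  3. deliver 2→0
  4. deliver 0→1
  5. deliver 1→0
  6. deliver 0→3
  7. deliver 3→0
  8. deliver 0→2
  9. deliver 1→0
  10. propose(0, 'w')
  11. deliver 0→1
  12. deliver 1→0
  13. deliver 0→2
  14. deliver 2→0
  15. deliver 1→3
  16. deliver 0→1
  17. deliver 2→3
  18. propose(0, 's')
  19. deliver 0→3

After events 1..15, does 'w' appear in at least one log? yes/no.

no

1. propose(0,'p'):  <0:coor t1 ->
2. deliver 0→2:  <2:part t1 ->
3. deliver 2→0:  nop
4. deliver 0→1:  <1:part t1 ->
5. deliver 1→0:  nop
6. deliver 0→3:  <3:part t1 ->
7. deliver 3→0:  <0:coor t1 p>
8. deliver 0→2:  <2:part t1 p>
9. deliver 1→0:  nop
10. propose(0,'w'):  <0:coor t2 p>
11. deliver 0→1:  <1:part t1 p>
12. deliver 1→0:  nop
13. deliver 0→2:  <2:part t2 p>
14. deliver 2→0:  nop
15. deliver 1→3:  nop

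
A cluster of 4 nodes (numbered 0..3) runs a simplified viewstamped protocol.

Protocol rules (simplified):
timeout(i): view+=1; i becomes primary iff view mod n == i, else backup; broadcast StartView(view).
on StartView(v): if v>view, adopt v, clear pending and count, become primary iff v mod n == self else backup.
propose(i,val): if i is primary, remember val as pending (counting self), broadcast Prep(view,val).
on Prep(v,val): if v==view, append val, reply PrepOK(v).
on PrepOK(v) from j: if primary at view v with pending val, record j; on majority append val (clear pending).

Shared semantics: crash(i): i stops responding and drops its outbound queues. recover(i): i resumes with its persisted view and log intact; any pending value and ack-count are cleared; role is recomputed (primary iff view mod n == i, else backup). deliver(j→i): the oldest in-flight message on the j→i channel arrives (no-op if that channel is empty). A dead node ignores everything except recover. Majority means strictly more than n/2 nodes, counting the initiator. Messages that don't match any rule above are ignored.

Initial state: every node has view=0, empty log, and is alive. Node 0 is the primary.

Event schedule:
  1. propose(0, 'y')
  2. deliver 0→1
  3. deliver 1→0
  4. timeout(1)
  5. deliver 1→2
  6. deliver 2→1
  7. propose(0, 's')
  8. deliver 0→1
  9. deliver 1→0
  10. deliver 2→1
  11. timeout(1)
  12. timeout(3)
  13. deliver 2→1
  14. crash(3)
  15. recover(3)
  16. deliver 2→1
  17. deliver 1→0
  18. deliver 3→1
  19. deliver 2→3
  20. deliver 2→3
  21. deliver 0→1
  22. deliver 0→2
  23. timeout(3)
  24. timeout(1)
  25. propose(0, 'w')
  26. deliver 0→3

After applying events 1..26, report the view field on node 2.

after 1 — propose(0,'y'): ·
after 2 — deliver 0→1: n1:back/v0/[y]
after 3 — deliver 1→0: ·
after 4 — timeout(1): n1:prim/v1/[y]
after 5 — deliver 1→2: n2:back/v1/[-]
after 6 — deliver 2→1: ·
after 7 — propose(0,'s'): ·
after 8 — deliver 0→1: ·
after 9 — deliver 1→0: n0:back/v1/[-]
after 10 — deliver 2→1: ·
after 11 — timeout(1): n1:back/v2/[y]
after 12 — timeout(3): n3:back/v1/[-]
after 13 — deliver 2→1: ·
after 14 — crash(3): n3:✗back/v1/[-]
after 15 — recover(3): n3:back/v1/[-]
after 16 — deliver 2→1: ·
after 17 — deliver 1→0: n0:back/v2/[-]
after 18 — deliver 3→1: ·
after 19 — deliver 2→3: ·
after 20 — deliver 2→3: ·
after 21 — deliver 0→1: ·
after 22 — deliver 0→2: ·
after 23 — timeout(3): n3:back/v2/[-]
after 24 — timeout(1): n1:back/v3/[y]
after 25 — propose(0,'w'): ·
after 26 — deliver 0→3: ·

1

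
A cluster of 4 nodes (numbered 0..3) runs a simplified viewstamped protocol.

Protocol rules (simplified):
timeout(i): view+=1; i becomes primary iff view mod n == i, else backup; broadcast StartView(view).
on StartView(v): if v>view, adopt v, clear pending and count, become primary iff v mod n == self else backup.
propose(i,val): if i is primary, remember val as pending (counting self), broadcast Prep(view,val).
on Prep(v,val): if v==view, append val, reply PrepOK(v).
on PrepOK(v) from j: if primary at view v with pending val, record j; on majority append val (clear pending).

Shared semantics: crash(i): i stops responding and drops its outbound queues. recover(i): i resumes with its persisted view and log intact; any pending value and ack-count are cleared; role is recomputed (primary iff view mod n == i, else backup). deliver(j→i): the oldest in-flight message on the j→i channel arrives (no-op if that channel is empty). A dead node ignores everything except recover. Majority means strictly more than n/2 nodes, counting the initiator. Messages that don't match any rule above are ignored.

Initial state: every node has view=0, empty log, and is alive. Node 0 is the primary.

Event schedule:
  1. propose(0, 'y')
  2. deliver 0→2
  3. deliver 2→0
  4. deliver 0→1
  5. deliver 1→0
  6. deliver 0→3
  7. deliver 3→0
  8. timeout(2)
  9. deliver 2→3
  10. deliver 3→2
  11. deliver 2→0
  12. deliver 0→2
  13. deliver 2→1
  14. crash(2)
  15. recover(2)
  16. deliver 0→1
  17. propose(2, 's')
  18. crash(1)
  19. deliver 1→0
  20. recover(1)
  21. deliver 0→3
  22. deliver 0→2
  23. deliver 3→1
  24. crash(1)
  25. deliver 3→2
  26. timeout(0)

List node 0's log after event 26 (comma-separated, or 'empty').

y

after 1 — propose(0,'y'): ·
after 2 — deliver 0→2: n2:back/v0/[y]
after 3 — deliver 2→0: ·
after 4 — deliver 0→1: n1:back/v0/[y]
after 5 — deliver 1→0: n0:prim/v0/[y]
after 6 — deliver 0→3: n3:back/v0/[y]
after 7 — deliver 3→0: ·
after 8 — timeout(2): n2:back/v1/[y]
after 9 — deliver 2→3: n3:back/v1/[y]
after 10 — deliver 3→2: ·
after 11 — deliver 2→0: n0:back/v1/[y]
after 12 — deliver 0→2: ·
after 13 — deliver 2→1: n1:prim/v1/[y]
after 14 — crash(2): n2:✗back/v1/[y]
after 15 — recover(2): n2:back/v1/[y]
after 16 — deliver 0→1: ·
after 17 — propose(2,'s'): ·
after 18 — crash(1): n1:✗prim/v1/[y]
after 19 — deliver 1→0: ·
after 20 — recover(1): n1:prim/v1/[y]
after 21 — deliver 0→3: ·
after 22 — deliver 0→2: ·
after 23 — deliver 3→1: ·
after 24 — crash(1): n1:✗prim/v1/[y]
after 25 — deliver 3→2: ·
after 26 — timeout(0): n0:back/v2/[y]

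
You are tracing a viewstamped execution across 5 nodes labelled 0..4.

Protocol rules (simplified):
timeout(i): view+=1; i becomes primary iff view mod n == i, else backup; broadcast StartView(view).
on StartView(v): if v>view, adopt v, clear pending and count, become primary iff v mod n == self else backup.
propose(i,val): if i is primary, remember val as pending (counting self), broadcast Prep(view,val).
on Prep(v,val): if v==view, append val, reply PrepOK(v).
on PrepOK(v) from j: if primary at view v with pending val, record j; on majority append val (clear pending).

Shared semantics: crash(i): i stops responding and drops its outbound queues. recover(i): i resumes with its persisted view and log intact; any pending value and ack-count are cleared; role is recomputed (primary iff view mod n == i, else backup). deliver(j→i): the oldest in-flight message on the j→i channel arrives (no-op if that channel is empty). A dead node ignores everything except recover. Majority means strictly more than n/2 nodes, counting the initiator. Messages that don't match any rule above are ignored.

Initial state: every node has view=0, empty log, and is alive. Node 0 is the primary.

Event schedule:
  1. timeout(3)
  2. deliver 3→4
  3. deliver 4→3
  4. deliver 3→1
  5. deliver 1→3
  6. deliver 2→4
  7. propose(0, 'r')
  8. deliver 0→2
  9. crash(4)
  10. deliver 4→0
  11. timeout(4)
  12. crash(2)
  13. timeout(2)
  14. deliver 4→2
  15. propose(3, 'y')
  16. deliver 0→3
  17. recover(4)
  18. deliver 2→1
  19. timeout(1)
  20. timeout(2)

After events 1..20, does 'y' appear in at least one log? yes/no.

no

1. timeout(3):  <3:back v1 ->
2. deliver 3→4:  <4:back v1 ->
3. deliver 4→3:  nop
4. deliver 3→1:  <1:prim v1 ->
5. deliver 1→3:  nop
6. deliver 2→4:  nop
7. propose(0,'r'):  nop
8. deliver 0→2:  <2:back v0 r>
9. crash(4):  <4:✗back v1 ->
10. deliver 4→0:  nop
11. timeout(4):  nop
12. crash(2):  <2:✗back v0 r>
13. timeout(2):  nop
14. deliver 4→2:  nop
15. propose(3,'y'):  nop
16. deliver 0→3:  nop
17. recover(4):  <4:back v1 ->
18. deliver 2→1:  nop
19. timeout(1):  <1:back v2 ->
20. timeout(2):  nop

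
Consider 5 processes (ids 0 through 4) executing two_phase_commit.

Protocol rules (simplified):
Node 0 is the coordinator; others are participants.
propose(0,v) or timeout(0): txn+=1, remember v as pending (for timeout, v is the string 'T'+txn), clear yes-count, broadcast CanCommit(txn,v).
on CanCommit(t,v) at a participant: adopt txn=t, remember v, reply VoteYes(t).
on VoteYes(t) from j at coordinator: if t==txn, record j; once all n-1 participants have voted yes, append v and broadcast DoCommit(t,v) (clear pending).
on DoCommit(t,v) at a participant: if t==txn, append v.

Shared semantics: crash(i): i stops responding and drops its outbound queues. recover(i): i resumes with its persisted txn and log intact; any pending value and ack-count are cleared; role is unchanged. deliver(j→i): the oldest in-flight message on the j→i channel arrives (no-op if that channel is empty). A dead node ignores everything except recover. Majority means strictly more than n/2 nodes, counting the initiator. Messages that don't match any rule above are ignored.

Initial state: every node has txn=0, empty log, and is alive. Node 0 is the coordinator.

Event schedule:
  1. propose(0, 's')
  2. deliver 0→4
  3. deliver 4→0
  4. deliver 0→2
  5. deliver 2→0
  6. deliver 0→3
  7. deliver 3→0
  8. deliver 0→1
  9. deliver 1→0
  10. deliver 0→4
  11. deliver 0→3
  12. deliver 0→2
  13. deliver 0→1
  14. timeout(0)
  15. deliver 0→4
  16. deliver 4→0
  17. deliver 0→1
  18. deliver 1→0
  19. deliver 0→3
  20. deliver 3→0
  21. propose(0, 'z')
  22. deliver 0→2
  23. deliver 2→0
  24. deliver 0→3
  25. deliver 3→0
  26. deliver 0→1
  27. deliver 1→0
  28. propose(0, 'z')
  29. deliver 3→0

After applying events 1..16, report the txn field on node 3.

e1 propose(0,'s'): 0[coor,t=1,-]
e2 deliver 0→4: 4[part,t=1,-]
e3 deliver 4→0: ·
e4 deliver 0→2: 2[part,t=1,-]
e5 deliver 2→0: ·
e6 deliver 0→3: 3[part,t=1,-]
e7 deliver 3→0: ·
e8 deliver 0→1: 1[part,t=1,-]
e9 deliver 1→0: 0[coor,t=1,s]
e10 deliver 0→4: 4[part,t=1,s]
e11 deliver 0→3: 3[part,t=1,s]
e12 deliver 0→2: 2[part,t=1,s]
e13 deliver 0→1: 1[part,t=1,s]
e14 timeout(0): 0[coor,t=2,s]
e15 deliver 0→4: 4[part,t=2,s]
e16 deliver 4→0: ·

1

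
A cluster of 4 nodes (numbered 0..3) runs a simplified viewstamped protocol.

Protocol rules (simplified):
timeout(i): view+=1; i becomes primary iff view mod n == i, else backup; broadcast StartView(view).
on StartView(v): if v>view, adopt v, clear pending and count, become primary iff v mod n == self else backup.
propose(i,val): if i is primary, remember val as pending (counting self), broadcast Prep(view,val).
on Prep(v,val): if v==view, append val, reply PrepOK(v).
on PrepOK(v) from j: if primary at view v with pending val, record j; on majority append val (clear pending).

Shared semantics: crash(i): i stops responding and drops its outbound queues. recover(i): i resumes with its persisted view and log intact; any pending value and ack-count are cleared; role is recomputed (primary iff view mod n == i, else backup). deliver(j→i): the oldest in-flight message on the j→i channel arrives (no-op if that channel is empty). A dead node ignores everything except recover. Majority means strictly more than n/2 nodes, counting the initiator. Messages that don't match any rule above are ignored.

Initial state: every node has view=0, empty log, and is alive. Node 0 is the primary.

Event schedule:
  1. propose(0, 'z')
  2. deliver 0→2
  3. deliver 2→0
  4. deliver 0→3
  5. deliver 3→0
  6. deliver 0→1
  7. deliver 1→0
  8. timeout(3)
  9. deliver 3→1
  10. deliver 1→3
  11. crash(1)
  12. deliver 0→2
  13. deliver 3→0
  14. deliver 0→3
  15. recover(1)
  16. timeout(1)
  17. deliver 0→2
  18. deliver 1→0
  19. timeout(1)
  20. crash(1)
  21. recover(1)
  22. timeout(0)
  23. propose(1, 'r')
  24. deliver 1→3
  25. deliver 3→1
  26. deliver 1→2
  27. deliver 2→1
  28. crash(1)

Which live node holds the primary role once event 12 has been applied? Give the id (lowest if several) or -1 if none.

1. propose(0,'z'):  nop
2. deliver 0→2:  <2:back v0 z>
3. deliver 2→0:  nop
4. deliver 0→3:  <3:back v0 z>
5. deliver 3→0:  <0:prim v0 z>
6. deliver 0→1:  <1:back v0 z>
7. deliver 1→0:  nop
8. timeout(3):  <3:back v1 z>
9. deliver 3→1:  <1:prim v1 z>
10. deliver 1→3:  nop
11. crash(1):  <1:✗prim v1 z>
12. deliver 0→2:  nop

0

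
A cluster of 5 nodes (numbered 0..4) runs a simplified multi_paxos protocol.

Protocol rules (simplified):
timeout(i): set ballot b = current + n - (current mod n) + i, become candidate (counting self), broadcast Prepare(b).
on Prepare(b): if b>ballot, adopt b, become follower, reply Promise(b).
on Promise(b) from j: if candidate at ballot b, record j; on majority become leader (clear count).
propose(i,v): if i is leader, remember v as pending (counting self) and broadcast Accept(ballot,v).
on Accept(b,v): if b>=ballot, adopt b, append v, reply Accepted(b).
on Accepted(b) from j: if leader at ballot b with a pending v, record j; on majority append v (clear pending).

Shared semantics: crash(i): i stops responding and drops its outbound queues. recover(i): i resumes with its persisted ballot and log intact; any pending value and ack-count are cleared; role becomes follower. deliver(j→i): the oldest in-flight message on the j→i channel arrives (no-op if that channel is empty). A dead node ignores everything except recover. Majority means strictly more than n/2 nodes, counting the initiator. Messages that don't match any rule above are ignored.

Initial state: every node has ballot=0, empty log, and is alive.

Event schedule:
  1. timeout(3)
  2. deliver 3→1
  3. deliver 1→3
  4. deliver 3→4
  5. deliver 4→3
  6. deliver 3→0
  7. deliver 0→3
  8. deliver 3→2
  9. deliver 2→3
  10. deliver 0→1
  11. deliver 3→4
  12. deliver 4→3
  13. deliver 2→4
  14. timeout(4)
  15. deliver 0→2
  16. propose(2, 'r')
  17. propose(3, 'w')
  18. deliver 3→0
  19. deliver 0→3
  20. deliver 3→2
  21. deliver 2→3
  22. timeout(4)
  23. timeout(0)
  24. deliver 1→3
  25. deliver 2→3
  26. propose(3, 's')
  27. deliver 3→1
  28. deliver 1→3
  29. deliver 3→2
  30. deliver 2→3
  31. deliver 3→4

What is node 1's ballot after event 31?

e1 timeout(3): 3[cand,b=8,-]
e2 deliver 3→1: 1[foll,b=8,-]
e3 deliver 1→3: ·
e4 deliver 3→4: 4[foll,b=8,-]
e5 deliver 4→3: 3[lead,b=8,-]
e6 deliver 3→0: 0[foll,b=8,-]
e7 deliver 0→3: ·
e8 deliver 3→2: 2[foll,b=8,-]
e9 deliver 2→3: ·
e10 deliver 0→1: ·
e11 deliver 3→4: ·
e12 deliver 4→3: ·
e13 deliver 2→4: ·
e14 timeout(4): 4[cand,b=14,-]
e15 deliver 0→2: ·
e16 propose(2,'r'): ·
e17 propose(3,'w'): ·
e18 deliver 3→0: 0[foll,b=8,w]
e19 deliver 0→3: ·
e20 deliver 3→2: 2[foll,b=8,w]
e21 deliver 2→3: 3[lead,b=8,w]
e22 timeout(4): 4[cand,b=19,-]
e23 timeout(0): 0[cand,b=10,w]
e24 deliver 1→3: ·
e25 deliver 2→3: ·
e26 propose(3,'s'): ·
e27 deliver 3→1: 1[foll,b=8,w]
e28 deliver 1→3: ·
e29 deliver 3→2: 2[foll,b=8,w,s]
e30 deliver 2→3: 3[lead,b=8,w,s]
e31 deliver 3→4: ·

8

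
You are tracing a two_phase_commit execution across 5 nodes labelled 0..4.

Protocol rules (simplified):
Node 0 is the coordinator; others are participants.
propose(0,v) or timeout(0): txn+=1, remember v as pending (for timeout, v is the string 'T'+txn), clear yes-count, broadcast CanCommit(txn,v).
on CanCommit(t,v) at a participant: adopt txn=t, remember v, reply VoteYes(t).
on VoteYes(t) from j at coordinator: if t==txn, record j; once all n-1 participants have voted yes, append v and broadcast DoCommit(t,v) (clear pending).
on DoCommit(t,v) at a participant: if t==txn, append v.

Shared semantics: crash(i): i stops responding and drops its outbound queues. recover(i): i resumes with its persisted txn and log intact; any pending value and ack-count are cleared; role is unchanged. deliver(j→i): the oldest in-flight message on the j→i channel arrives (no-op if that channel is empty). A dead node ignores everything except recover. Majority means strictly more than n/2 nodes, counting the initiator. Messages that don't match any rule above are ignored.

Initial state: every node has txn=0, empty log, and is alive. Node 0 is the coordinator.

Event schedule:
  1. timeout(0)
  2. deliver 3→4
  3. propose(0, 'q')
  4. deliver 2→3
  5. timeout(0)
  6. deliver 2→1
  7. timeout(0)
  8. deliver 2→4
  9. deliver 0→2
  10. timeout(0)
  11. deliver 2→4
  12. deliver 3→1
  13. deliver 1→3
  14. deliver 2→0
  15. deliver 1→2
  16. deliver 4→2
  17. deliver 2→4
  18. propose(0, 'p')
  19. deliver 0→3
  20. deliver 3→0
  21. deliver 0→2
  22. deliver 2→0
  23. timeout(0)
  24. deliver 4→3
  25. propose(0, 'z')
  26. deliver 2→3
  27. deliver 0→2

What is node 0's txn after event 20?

[1] timeout(0) → N0(coor t1 [-])
[2] deliver 3→4 → ∅
[3] propose(0,'q') → N0(coor t2 [-])
[4] deliver 2→3 → ∅
[5] timeout(0) → N0(coor t3 [-])
[6] deliver 2→1 → ∅
[7] timeout(0) → N0(coor t4 [-])
[8] deliver 2→4 → ∅
[9] deliver 0→2 → N2(part t1 [-])
[10] timeout(0) → N0(coor t5 [-])
[11] deliver 2→4 → ∅
[12] deliver 3→1 → ∅
[13] deliver 1→3 → ∅
[14] deliver 2→0 → ∅
[15] deliver 1→2 → ∅
[16] deliver 4→2 → ∅
[17] deliver 2→4 → ∅
[18] propose(0,'p') → N0(coor t6 [-])
[19] deliver 0→3 → N3(part t1 [-])
[20] deliver 3→0 → ∅

6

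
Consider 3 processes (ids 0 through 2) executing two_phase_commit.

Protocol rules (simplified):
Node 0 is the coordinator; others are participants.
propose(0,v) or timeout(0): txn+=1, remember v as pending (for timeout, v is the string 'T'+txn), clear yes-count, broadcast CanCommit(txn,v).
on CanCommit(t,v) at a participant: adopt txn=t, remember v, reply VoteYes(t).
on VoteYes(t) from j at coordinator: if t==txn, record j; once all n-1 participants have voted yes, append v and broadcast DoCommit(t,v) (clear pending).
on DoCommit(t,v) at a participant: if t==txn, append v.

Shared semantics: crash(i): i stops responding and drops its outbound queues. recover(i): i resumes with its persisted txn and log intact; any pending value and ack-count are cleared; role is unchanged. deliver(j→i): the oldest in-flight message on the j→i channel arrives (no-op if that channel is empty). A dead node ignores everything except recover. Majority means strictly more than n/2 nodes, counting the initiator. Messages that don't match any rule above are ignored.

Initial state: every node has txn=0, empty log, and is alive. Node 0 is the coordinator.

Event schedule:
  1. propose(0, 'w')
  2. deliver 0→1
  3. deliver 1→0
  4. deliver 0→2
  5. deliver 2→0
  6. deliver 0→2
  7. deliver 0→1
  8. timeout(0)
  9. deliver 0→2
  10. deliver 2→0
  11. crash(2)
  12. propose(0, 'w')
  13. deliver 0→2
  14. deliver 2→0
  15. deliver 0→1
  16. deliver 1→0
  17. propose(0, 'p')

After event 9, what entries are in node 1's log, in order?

w

[1] propose(0,'w') → N0(coor t1 [-])
[2] deliver 0→1 → N1(part t1 [-])
[3] deliver 1→0 → ∅
[4] deliver 0→2 → N2(part t1 [-])
[5] deliver 2→0 → N0(coor t1 [w])
[6] deliver 0→2 → N2(part t1 [w])
[7] deliver 0→1 → N1(part t1 [w])
[8] timeout(0) → N0(coor t2 [w])
[9] deliver 0→2 → N2(part t2 [w])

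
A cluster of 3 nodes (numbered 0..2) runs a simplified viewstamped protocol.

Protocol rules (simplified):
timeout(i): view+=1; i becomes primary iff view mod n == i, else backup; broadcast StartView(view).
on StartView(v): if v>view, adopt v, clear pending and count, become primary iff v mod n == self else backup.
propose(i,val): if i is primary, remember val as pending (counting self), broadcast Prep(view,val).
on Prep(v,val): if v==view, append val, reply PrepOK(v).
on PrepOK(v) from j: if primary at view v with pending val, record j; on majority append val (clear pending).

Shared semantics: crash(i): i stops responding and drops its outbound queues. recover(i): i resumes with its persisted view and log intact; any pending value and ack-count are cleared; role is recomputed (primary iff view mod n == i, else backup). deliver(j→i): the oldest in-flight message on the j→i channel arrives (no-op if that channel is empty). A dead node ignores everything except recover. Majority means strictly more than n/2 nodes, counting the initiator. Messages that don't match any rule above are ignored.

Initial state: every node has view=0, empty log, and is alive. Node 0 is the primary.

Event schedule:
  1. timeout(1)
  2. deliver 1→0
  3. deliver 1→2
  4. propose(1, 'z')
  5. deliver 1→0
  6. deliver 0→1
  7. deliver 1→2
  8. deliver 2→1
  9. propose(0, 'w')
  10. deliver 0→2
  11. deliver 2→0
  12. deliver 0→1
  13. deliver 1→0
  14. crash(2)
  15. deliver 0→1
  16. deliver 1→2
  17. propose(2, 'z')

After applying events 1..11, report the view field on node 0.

step 1 timeout(1): 1={prim,v=1,log=-}
step 2 deliver 1→0: 0={back,v=1,log=-}
step 3 deliver 1→2: 2={back,v=1,log=-}
step 4 propose(1,'z'): —
step 5 deliver 1→0: 0={back,v=1,log=z}
step 6 deliver 0→1: 1={prim,v=1,log=z}
step 7 deliver 1→2: 2={back,v=1,log=z}
step 8 deliver 2→1: —
step 9 propose(0,'w'): —
step 10 deliver 0→2: —
step 11 deliver 2→0: —

1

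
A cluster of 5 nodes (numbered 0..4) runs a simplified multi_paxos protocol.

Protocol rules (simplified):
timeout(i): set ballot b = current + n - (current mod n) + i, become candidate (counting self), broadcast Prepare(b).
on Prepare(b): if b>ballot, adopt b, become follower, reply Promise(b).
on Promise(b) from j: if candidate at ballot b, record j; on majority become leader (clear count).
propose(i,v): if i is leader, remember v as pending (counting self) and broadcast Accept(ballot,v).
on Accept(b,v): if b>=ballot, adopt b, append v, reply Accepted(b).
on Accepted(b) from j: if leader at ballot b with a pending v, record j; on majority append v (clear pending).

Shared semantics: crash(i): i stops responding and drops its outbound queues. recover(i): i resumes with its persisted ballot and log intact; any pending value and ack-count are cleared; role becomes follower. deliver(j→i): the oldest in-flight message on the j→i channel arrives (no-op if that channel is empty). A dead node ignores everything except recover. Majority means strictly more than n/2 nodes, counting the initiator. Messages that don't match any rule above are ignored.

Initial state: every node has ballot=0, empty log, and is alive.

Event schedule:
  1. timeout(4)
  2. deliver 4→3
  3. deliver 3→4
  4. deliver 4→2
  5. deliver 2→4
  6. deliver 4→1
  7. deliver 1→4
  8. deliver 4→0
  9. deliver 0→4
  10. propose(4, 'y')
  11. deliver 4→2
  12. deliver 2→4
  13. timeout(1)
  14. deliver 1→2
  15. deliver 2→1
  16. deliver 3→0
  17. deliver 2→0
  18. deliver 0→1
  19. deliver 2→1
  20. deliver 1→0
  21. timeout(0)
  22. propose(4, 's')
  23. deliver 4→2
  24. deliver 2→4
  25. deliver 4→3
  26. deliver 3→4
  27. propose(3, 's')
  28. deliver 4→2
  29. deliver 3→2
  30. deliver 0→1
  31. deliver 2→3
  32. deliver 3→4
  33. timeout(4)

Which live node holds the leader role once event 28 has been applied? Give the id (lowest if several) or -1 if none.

4

e1 timeout(4): 4[cand,b=9,-]
e2 deliver 4→3: 3[foll,b=9,-]
e3 deliver 3→4: ·
e4 deliver 4→2: 2[foll,b=9,-]
e5 deliver 2→4: 4[lead,b=9,-]
e6 deliver 4→1: 1[foll,b=9,-]
e7 deliver 1→4: ·
e8 deliver 4→0: 0[foll,b=9,-]
e9 deliver 0→4: ·
e10 propose(4,'y'): ·
e11 deliver 4→2: 2[foll,b=9,y]
e12 deliver 2→4: ·
e13 timeout(1): 1[cand,b=11,-]
e14 deliver 1→2: 2[foll,b=11,y]
e15 deliver 2→1: ·
e16 deliver 3→0: ·
e17 deliver 2→0: ·
e18 deliver 0→1: ·
e19 deliver 2→1: ·
e20 deliver 1→0: 0[foll,b=11,-]
e21 timeout(0): 0[cand,b=15,-]
e22 propose(4,'s'): ·
e23 deliver 4→2: ·
e24 deliver 2→4: ·
e25 deliver 4→3: 3[foll,b=9,y]
e26 deliver 3→4: ·
e27 propose(3,'s'): ·
e28 deliver 4→2: ·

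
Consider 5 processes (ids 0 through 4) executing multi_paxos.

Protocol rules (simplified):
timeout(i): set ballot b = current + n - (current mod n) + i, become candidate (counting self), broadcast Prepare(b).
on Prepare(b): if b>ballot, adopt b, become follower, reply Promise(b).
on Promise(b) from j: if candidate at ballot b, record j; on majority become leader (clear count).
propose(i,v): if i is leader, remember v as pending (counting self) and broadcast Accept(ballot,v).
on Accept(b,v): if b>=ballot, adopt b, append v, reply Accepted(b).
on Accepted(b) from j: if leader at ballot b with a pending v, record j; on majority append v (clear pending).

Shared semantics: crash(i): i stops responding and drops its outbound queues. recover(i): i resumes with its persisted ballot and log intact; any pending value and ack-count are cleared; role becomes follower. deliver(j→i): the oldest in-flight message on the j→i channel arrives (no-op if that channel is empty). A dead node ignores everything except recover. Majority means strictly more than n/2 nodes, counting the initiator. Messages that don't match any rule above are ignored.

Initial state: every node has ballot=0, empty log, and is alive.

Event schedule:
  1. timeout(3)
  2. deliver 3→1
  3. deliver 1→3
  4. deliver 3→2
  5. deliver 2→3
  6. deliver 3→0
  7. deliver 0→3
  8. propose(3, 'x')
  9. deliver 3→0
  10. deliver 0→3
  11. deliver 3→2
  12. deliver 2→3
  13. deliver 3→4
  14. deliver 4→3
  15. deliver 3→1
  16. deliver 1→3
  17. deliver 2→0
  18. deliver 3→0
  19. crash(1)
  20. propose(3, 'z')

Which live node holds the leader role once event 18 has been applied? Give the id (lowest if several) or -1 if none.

after 1 — timeout(3): n3:cand/b8/[-]
after 2 — deliver 3→1: n1:foll/b8/[-]
after 3 — deliver 1→3: ·
after 4 — deliver 3→2: n2:foll/b8/[-]
after 5 — deliver 2→3: n3:lead/b8/[-]
after 6 — deliver 3→0: n0:foll/b8/[-]
after 7 — deliver 0→3: ·
after 8 — propose(3,'x'): ·
after 9 — deliver 3→0: n0:foll/b8/[x]
after 10 — deliver 0→3: ·
after 11 — deliver 3→2: n2:foll/b8/[x]
after 12 — deliver 2→3: n3:lead/b8/[x]
after 13 — deliver 3→4: n4:foll/b8/[-]
after 14 — deliver 4→3: ·
after 15 — deliver 3→1: n1:foll/b8/[x]
after 16 — deliver 1→3: ·
after 17 — deliver 2→0: ·
after 18 — deliver 3→0: ·

3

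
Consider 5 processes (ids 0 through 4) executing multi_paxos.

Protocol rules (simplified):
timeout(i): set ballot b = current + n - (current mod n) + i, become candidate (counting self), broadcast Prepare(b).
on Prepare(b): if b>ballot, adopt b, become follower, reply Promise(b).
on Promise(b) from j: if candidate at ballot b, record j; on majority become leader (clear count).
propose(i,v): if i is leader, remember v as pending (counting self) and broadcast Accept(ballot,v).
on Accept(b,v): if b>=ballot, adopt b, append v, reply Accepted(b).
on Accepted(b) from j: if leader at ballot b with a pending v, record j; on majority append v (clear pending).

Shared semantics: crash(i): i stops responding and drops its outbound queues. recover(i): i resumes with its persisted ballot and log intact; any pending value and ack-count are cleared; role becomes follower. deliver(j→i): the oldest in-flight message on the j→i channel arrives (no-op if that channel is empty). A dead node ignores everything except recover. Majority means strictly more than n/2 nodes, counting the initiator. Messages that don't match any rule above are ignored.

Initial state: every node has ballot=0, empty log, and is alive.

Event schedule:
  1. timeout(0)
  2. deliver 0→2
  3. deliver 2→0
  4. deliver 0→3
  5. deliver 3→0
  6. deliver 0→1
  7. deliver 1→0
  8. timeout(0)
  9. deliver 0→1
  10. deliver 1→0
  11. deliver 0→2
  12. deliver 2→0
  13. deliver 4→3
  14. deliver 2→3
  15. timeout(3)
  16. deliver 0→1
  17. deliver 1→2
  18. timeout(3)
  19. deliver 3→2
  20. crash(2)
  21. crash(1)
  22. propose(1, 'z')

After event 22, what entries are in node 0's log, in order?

after 1 — timeout(0): n0:cand/b5/[-]
after 2 — deliver 0→2: n2:foll/b5/[-]
after 3 — deliver 2→0: ·
after 4 — deliver 0→3: n3:foll/b5/[-]
after 5 — deliver 3→0: n0:lead/b5/[-]
after 6 — deliver 0→1: n1:foll/b5/[-]
after 7 — deliver 1→0: ·
after 8 — timeout(0): n0:cand/b10/[-]
after 9 — deliver 0→1: n1:foll/b10/[-]
after 10 — deliver 1→0: ·
after 11 — deliver 0→2: n2:foll/b10/[-]
after 12 — deliver 2→0: n0:lead/b10/[-]
after 13 — deliver 4→3: ·
after 14 — deliver 2→3: ·
after 15 — timeout(3): n3:cand/b13/[-]
after 16 — deliver 0→1: ·
after 17 — deliver 1→2: ·
after 18 — timeout(3): n3:cand/b18/[-]
after 19 — deliver 3→2: n2:foll/b13/[-]
after 20 — crash(2): n2:✗foll/b13/[-]
after 21 — crash(1): n1:✗foll/b10/[-]
after 22 — propose(1,'z'): ·

empty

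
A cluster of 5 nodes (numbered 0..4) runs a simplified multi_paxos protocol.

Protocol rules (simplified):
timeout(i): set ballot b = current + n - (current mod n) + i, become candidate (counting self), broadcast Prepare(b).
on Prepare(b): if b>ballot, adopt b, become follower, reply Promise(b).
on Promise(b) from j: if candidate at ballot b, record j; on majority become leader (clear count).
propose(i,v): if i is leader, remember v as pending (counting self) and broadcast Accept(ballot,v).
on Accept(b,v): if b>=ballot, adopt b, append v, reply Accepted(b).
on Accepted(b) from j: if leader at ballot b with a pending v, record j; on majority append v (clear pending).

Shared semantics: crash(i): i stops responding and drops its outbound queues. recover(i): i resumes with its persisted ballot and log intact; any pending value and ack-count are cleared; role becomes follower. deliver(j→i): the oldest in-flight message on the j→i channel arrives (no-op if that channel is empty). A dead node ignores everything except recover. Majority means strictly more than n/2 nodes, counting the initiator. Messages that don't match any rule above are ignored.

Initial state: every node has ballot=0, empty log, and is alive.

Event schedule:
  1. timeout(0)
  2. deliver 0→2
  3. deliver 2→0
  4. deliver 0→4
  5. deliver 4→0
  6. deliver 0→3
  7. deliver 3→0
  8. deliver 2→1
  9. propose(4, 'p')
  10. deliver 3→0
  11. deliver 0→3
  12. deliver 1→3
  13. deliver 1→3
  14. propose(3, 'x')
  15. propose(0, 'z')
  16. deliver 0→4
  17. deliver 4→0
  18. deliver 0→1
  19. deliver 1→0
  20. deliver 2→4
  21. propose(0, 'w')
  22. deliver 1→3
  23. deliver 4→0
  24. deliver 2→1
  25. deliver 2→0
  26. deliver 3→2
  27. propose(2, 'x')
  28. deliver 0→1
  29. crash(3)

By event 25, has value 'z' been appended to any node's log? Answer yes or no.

[1] timeout(0) → N0(cand b5 [-])
[2] deliver 0→2 → N2(foll b5 [-])
[3] deliver 2→0 → ∅
[4] deliver 0→4 → N4(foll b5 [-])
[5] deliver 4→0 → N0(lead b5 [-])
[6] deliver 0→3 → N3(foll b5 [-])
[7] deliver 3→0 → ∅
[8] deliver 2→1 → ∅
[9] propose(4,'p') → ∅
[10] deliver 3→0 → ∅
[11] deliver 0→3 → ∅
[12] deliver 1→3 → ∅
[13] deliver 1→3 → ∅
[14] propose(3,'x') → ∅
[15] propose(0,'z') → ∅
[16] deliver 0→4 → N4(foll b5 [z])
[17] deliver 4→0 → ∅
[18] deliver 0→1 → N1(foll b5 [-])
[19] deliver 1→0 → ∅
[20] deliver 2→4 → ∅
[21] propose(0,'w') → ∅
[22] deliver 1→3 → ∅
[23] deliver 4→0 → ∅
[24] deliver 2→1 → ∅
[25] deliver 2→0 → ∅

yes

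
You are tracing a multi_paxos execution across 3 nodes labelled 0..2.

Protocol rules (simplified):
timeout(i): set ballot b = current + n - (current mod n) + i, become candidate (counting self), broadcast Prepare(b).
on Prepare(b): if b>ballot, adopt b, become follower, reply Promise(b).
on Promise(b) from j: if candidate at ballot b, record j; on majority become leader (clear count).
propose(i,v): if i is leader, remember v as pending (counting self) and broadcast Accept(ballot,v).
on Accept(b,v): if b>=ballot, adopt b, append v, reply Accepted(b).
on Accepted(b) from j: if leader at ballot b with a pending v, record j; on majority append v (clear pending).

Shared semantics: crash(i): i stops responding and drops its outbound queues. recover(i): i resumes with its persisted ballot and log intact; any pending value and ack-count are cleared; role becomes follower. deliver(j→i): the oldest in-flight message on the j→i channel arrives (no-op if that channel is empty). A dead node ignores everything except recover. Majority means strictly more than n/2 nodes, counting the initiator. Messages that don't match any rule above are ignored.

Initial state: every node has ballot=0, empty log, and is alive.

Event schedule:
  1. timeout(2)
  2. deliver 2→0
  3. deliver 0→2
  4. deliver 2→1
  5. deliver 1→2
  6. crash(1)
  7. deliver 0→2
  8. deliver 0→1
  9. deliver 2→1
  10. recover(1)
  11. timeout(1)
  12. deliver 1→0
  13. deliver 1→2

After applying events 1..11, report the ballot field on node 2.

step 1 timeout(2): 2={cand,b=5,log=-}
step 2 deliver 2→0: 0={foll,b=5,log=-}
step 3 deliver 0→2: 2={lead,b=5,log=-}
step 4 deliver 2→1: 1={foll,b=5,log=-}
step 5 deliver 1→2: —
step 6 crash(1): 1={✗foll,b=5,log=-}
step 7 deliver 0→2: —
step 8 deliver 0→1: —
step 9 deliver 2→1: —
step 10 recover(1): 1={foll,b=5,log=-}
step 11 timeout(1): 1={cand,b=7,log=-}

5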